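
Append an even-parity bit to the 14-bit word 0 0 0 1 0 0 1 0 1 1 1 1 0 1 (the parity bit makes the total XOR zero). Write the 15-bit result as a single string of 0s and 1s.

000100101111011

XOR of the 14 data bits: 0⊕0⊕0⊕1⊕0⊕0⊕1⊕0⊕1⊕1⊕1⊕1⊕0⊕1 = 1
Parity bit = 1 (so all 15 bits XOR to 0).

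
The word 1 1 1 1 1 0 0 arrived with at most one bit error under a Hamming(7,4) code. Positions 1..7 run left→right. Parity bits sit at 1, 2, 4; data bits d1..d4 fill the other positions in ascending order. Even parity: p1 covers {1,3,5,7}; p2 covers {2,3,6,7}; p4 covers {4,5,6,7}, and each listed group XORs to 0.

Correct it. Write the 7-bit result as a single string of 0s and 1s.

0111100

s1 (pos 1,3,5,7): 1⊕1⊕1⊕0 = 1
s2 (pos 2,3,6,7): 1⊕1⊕0⊕0 = 0
s4 (pos 4,5,6,7): 1⊕1⊕0⊕0 = 0
Syndrome s4…s1 = 001 → error at position 1.
Flip position 1: 1111100 → 0111100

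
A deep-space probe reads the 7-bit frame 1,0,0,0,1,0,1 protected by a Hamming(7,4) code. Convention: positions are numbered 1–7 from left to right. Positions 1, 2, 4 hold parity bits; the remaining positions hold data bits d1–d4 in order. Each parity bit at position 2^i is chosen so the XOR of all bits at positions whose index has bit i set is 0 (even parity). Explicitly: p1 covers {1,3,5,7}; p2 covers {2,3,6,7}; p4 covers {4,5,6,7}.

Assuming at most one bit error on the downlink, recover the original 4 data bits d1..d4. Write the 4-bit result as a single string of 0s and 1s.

1101

s1 (pos 1,3,5,7): 1⊕0⊕1⊕1 = 1
s2 (pos 2,3,6,7): 0⊕0⊕0⊕1 = 1
s4 (pos 4,5,6,7): 0⊕1⊕0⊕1 = 0
Syndrome s4…s1 = 011 → error at position 3.
Flip position 3: 1000101 → 1010101
Read data bits from positions 3,5,6,7: 1101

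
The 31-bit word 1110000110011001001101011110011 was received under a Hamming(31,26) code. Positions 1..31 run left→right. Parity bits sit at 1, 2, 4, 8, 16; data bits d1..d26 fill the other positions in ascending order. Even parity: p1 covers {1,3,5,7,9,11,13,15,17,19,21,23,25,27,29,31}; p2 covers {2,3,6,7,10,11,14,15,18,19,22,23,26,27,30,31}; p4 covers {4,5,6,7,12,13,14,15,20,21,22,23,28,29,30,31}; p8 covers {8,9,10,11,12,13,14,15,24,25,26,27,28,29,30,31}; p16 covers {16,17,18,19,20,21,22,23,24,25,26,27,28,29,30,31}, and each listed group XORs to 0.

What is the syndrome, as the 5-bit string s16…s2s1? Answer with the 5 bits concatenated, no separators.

s1 (pos 1,3,5,7,9,11,13,15,17,19,21,23,25,27,29,31): 1⊕1⊕0⊕0⊕1⊕0⊕1⊕0⊕0⊕1⊕0⊕0⊕1⊕1⊕0⊕1 = 0
s2 (pos 2,3,6,7,10,11,14,15,18,19,22,23,26,27,30,31): 1⊕1⊕0⊕0⊕0⊕0⊕0⊕0⊕0⊕1⊕1⊕0⊕1⊕1⊕1⊕1 = 0
s4 (pos 4,5,6,7,12,13,14,15,20,21,22,23,28,29,30,31): 0⊕0⊕0⊕0⊕1⊕1⊕0⊕0⊕1⊕0⊕1⊕0⊕0⊕0⊕1⊕1 = 0
s8 (pos 8,9,10,11,12,13,14,15,24,25,26,27,28,29,30,31): 1⊕1⊕0⊕0⊕1⊕1⊕0⊕0⊕1⊕1⊕1⊕1⊕0⊕0⊕1⊕1 = 0
s16 (pos 16,17,18,19,20,21,22,23,24,25,26,27,28,29,30,31): 1⊕0⊕0⊕1⊕1⊕0⊕1⊕0⊕1⊕1⊕1⊕1⊕0⊕0⊕1⊕1 = 0
Syndrome s16…s1 = 00000 → no error.

00000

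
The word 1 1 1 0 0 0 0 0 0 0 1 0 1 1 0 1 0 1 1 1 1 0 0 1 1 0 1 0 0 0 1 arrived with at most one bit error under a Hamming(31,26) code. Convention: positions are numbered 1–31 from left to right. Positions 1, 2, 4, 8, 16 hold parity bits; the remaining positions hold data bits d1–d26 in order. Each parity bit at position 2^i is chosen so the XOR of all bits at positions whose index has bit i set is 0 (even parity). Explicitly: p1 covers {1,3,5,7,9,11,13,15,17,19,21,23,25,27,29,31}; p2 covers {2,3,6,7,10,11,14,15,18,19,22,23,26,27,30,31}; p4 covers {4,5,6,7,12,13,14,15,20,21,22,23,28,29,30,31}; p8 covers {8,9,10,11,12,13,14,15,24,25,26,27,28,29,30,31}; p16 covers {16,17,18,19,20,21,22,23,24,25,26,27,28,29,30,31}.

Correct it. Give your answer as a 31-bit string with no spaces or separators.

1110000000101101011110011010101

s1 (pos 1,3,5,7,9,11,13,15,17,19,21,23,25,27,29,31): 1⊕1⊕0⊕0⊕0⊕1⊕1⊕0⊕0⊕1⊕1⊕0⊕1⊕1⊕0⊕1 = 1
s2 (pos 2,3,6,7,10,11,14,15,18,19,22,23,26,27,30,31): 1⊕1⊕0⊕0⊕0⊕1⊕1⊕0⊕1⊕1⊕0⊕0⊕0⊕1⊕0⊕1 = 0
s4 (pos 4,5,6,7,12,13,14,15,20,21,22,23,28,29,30,31): 0⊕0⊕0⊕0⊕0⊕1⊕1⊕0⊕1⊕1⊕0⊕0⊕0⊕0⊕0⊕1 = 1
s8 (pos 8,9,10,11,12,13,14,15,24,25,26,27,28,29,30,31): 0⊕0⊕0⊕1⊕0⊕1⊕1⊕0⊕1⊕1⊕0⊕1⊕0⊕0⊕0⊕1 = 1
s16 (pos 16,17,18,19,20,21,22,23,24,25,26,27,28,29,30,31): 1⊕0⊕1⊕1⊕1⊕1⊕0⊕0⊕1⊕1⊕0⊕1⊕0⊕0⊕0⊕1 = 1
Syndrome s16…s1 = 11101 → error at position 29.
Flip position 29: 1110000000101101011110011010001 → 1110000000101101011110011010101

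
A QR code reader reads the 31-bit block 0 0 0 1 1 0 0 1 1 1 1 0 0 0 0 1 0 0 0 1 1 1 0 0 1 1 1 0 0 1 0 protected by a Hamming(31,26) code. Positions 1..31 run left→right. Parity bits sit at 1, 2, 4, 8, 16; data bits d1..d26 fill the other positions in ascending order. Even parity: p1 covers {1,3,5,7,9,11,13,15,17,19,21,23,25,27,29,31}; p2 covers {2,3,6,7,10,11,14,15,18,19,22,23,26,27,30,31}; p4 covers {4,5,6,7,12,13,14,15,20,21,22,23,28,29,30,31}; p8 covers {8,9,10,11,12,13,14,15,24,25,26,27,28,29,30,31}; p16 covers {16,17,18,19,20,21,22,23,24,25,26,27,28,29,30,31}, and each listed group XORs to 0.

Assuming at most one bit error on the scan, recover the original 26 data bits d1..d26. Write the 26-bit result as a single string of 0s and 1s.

01001110000000111001110010

s1 (pos 1,3,5,7,9,11,13,15,17,19,21,23,25,27,29,31): 0⊕0⊕1⊕0⊕1⊕1⊕0⊕0⊕0⊕0⊕1⊕0⊕1⊕1⊕0⊕0 = 0
s2 (pos 2,3,6,7,10,11,14,15,18,19,22,23,26,27,30,31): 0⊕0⊕0⊕0⊕1⊕1⊕0⊕0⊕0⊕0⊕1⊕0⊕1⊕1⊕1⊕0 = 0
s4 (pos 4,5,6,7,12,13,14,15,20,21,22,23,28,29,30,31): 1⊕1⊕0⊕0⊕0⊕0⊕0⊕0⊕1⊕1⊕1⊕0⊕0⊕0⊕1⊕0 = 0
s8 (pos 8,9,10,11,12,13,14,15,24,25,26,27,28,29,30,31): 1⊕1⊕1⊕1⊕0⊕0⊕0⊕0⊕0⊕1⊕1⊕1⊕0⊕0⊕1⊕0 = 0
s16 (pos 16,17,18,19,20,21,22,23,24,25,26,27,28,29,30,31): 1⊕0⊕0⊕0⊕1⊕1⊕1⊕0⊕0⊕1⊕1⊕1⊕0⊕0⊕1⊕0 = 0
Syndrome s16…s1 = 00000 → no error.
Read data bits from positions 3,5,6,7,9,10,11,12,13,14,15,17,18,19,20,21,22,23,24,25,26,27,28,29,30,31: 01001110000000111001110010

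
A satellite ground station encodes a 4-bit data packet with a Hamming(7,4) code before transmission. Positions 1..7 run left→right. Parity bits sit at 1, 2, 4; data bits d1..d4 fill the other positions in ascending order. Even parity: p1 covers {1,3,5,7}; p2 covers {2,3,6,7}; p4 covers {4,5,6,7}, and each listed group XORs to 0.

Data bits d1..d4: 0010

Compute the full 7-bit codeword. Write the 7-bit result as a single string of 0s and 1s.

0101010

Place data at non-parity positions: p1 p2 0 p4 0 1 0
p1 (pos 1,3,5,7): XOR of data positions = 0⊕0⊕0 = 0
p2 (pos 2,3,6,7): XOR of data positions = 0⊕1⊕0 = 1
p4 (pos 4,5,6,7): XOR of data positions = 0⊕1⊕0 = 1
Codeword: 0101010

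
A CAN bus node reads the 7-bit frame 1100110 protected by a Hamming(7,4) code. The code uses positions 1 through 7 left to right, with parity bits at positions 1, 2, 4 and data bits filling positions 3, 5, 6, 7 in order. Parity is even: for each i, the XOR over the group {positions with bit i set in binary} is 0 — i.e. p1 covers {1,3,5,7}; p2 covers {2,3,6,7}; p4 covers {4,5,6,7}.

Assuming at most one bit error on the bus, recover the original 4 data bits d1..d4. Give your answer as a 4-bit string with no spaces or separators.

0110

s1 (pos 1,3,5,7): 1⊕0⊕1⊕0 = 0
s2 (pos 2,3,6,7): 1⊕0⊕1⊕0 = 0
s4 (pos 4,5,6,7): 0⊕1⊕1⊕0 = 0
Syndrome s4…s1 = 000 → no error.
Read data bits from positions 3,5,6,7: 0110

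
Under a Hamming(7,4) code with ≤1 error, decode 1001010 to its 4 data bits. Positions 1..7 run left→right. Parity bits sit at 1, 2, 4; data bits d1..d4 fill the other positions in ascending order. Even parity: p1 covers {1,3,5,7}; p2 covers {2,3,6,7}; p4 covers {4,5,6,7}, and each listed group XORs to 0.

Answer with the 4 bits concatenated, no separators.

1010

s1 (pos 1,3,5,7): 1⊕0⊕0⊕0 = 1
s2 (pos 2,3,6,7): 0⊕0⊕1⊕0 = 1
s4 (pos 4,5,6,7): 1⊕0⊕1⊕0 = 0
Syndrome s4…s1 = 011 → error at position 3.
Flip position 3: 1001010 → 1011010
Read data bits from positions 3,5,6,7: 1010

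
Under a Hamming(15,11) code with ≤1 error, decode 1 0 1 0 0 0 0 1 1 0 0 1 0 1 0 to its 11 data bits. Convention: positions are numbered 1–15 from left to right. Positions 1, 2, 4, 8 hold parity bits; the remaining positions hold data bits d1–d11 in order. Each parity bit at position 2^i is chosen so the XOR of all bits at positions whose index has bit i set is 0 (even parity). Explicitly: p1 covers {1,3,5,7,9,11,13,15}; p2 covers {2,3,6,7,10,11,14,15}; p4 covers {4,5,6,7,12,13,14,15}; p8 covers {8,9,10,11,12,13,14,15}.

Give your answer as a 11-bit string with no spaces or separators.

s1 (pos 1,3,5,7,9,11,13,15): 1⊕1⊕0⊕0⊕1⊕0⊕0⊕0 = 1
s2 (pos 2,3,6,7,10,11,14,15): 0⊕1⊕0⊕0⊕0⊕0⊕1⊕0 = 0
s4 (pos 4,5,6,7,12,13,14,15): 0⊕0⊕0⊕0⊕1⊕0⊕1⊕0 = 0
s8 (pos 8,9,10,11,12,13,14,15): 1⊕1⊕0⊕0⊕1⊕0⊕1⊕0 = 0
Syndrome s8…s1 = 0001 → error at position 1.
Flip position 1: 101000011001010 → 001000011001010
Read data bits from positions 3,5,6,7,9,10,11,12,13,14,15: 10001001010

10001001010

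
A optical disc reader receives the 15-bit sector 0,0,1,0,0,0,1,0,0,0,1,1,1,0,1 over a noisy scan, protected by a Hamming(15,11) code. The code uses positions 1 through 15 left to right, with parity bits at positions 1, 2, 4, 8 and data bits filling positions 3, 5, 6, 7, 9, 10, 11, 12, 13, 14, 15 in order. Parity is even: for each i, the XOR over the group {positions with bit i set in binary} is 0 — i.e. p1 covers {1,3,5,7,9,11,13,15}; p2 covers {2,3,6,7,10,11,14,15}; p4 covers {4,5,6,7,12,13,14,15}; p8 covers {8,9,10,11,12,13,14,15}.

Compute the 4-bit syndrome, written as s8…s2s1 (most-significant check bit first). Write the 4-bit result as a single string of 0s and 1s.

0001

s1 (pos 1,3,5,7,9,11,13,15): 0⊕1⊕0⊕1⊕0⊕1⊕1⊕1 = 1
s2 (pos 2,3,6,7,10,11,14,15): 0⊕1⊕0⊕1⊕0⊕1⊕0⊕1 = 0
s4 (pos 4,5,6,7,12,13,14,15): 0⊕0⊕0⊕1⊕1⊕1⊕0⊕1 = 0
s8 (pos 8,9,10,11,12,13,14,15): 0⊕0⊕0⊕1⊕1⊕1⊕0⊕1 = 0
Syndrome s8…s1 = 0001 → error at position 1.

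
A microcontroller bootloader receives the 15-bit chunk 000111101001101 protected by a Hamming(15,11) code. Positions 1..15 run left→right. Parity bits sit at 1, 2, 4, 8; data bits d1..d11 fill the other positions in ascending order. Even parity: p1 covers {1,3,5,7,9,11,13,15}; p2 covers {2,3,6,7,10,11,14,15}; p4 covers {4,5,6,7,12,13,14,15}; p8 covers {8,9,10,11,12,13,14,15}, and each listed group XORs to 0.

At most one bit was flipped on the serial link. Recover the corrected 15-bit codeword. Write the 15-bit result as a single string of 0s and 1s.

s1 (pos 1,3,5,7,9,11,13,15): 0⊕0⊕1⊕1⊕1⊕0⊕1⊕1 = 1
s2 (pos 2,3,6,7,10,11,14,15): 0⊕0⊕1⊕1⊕0⊕0⊕0⊕1 = 1
s4 (pos 4,5,6,7,12,13,14,15): 1⊕1⊕1⊕1⊕1⊕1⊕0⊕1 = 1
s8 (pos 8,9,10,11,12,13,14,15): 0⊕1⊕0⊕0⊕1⊕1⊕0⊕1 = 0
Syndrome s8…s1 = 0111 → error at position 7.
Flip position 7: 000111101001101 → 000111001001101

000111001001101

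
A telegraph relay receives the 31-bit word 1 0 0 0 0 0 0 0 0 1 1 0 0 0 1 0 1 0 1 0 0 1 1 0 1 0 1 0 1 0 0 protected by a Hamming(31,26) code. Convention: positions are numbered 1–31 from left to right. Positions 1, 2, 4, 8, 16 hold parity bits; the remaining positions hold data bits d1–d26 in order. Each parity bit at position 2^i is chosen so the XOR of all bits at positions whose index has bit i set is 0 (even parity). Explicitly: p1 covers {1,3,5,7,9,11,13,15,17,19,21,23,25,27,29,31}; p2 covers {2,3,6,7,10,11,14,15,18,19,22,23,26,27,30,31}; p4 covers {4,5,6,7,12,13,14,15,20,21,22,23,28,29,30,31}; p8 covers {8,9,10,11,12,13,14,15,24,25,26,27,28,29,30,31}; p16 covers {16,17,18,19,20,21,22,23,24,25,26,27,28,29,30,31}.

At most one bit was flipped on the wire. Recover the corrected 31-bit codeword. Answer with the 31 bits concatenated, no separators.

1000000001100010100001101010100

s1 (pos 1,3,5,7,9,11,13,15,17,19,21,23,25,27,29,31): 1⊕0⊕0⊕0⊕0⊕1⊕0⊕1⊕1⊕1⊕0⊕1⊕1⊕1⊕1⊕0 = 1
s2 (pos 2,3,6,7,10,11,14,15,18,19,22,23,26,27,30,31): 0⊕0⊕0⊕0⊕1⊕1⊕0⊕1⊕0⊕1⊕1⊕1⊕0⊕1⊕0⊕0 = 1
s4 (pos 4,5,6,7,12,13,14,15,20,21,22,23,28,29,30,31): 0⊕0⊕0⊕0⊕0⊕0⊕0⊕1⊕0⊕0⊕1⊕1⊕0⊕1⊕0⊕0 = 0
s8 (pos 8,9,10,11,12,13,14,15,24,25,26,27,28,29,30,31): 0⊕0⊕1⊕1⊕0⊕0⊕0⊕1⊕0⊕1⊕0⊕1⊕0⊕1⊕0⊕0 = 0
s16 (pos 16,17,18,19,20,21,22,23,24,25,26,27,28,29,30,31): 0⊕1⊕0⊕1⊕0⊕0⊕1⊕1⊕0⊕1⊕0⊕1⊕0⊕1⊕0⊕0 = 1
Syndrome s16…s1 = 10011 → error at position 19.
Flip position 19: 1000000001100010101001101010100 → 1000000001100010100001101010100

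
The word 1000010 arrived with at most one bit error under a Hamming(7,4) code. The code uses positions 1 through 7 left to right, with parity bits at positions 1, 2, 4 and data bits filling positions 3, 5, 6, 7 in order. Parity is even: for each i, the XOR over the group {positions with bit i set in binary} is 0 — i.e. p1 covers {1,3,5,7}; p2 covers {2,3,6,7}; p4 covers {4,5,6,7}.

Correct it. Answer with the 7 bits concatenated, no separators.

s1 (pos 1,3,5,7): 1⊕0⊕0⊕0 = 1
s2 (pos 2,3,6,7): 0⊕0⊕1⊕0 = 1
s4 (pos 4,5,6,7): 0⊕0⊕1⊕0 = 1
Syndrome s4…s1 = 111 → error at position 7.
Flip position 7: 1000010 → 1000011

1000011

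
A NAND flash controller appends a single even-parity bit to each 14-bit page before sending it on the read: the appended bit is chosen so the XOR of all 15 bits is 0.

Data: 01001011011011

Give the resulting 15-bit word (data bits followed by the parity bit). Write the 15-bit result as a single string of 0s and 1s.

XOR of the 14 data bits: 0⊕1⊕0⊕0⊕1⊕0⊕1⊕1⊕0⊕1⊕1⊕0⊕1⊕1 = 0
Parity bit = 0 (so all 15 bits XOR to 0).

010010110110110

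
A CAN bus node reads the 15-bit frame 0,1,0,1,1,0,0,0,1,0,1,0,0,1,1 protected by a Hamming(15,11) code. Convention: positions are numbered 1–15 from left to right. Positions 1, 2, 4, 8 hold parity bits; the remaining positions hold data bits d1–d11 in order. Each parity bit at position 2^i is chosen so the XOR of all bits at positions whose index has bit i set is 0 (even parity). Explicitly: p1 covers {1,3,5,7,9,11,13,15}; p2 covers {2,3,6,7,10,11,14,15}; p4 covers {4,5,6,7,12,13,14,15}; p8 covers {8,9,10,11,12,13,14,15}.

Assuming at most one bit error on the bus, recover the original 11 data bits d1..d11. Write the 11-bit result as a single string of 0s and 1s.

01001010011

s1 (pos 1,3,5,7,9,11,13,15): 0⊕0⊕1⊕0⊕1⊕1⊕0⊕1 = 0
s2 (pos 2,3,6,7,10,11,14,15): 1⊕0⊕0⊕0⊕0⊕1⊕1⊕1 = 0
s4 (pos 4,5,6,7,12,13,14,15): 1⊕1⊕0⊕0⊕0⊕0⊕1⊕1 = 0
s8 (pos 8,9,10,11,12,13,14,15): 0⊕1⊕0⊕1⊕0⊕0⊕1⊕1 = 0
Syndrome s8…s1 = 0000 → no error.
Read data bits from positions 3,5,6,7,9,10,11,12,13,14,15: 01001010011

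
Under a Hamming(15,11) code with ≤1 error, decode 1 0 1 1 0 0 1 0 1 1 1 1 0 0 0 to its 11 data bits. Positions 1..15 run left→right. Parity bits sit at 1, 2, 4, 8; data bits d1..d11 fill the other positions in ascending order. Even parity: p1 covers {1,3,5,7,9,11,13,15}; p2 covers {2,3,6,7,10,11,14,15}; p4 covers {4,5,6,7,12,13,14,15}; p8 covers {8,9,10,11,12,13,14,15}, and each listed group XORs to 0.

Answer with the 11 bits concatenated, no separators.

11011111000

s1 (pos 1,3,5,7,9,11,13,15): 1⊕1⊕0⊕1⊕1⊕1⊕0⊕0 = 1
s2 (pos 2,3,6,7,10,11,14,15): 0⊕1⊕0⊕1⊕1⊕1⊕0⊕0 = 0
s4 (pos 4,5,6,7,12,13,14,15): 1⊕0⊕0⊕1⊕1⊕0⊕0⊕0 = 1
s8 (pos 8,9,10,11,12,13,14,15): 0⊕1⊕1⊕1⊕1⊕0⊕0⊕0 = 0
Syndrome s8…s1 = 0101 → error at position 5.
Flip position 5: 101100101111000 → 101110101111000
Read data bits from positions 3,5,6,7,9,10,11,12,13,14,15: 11011111000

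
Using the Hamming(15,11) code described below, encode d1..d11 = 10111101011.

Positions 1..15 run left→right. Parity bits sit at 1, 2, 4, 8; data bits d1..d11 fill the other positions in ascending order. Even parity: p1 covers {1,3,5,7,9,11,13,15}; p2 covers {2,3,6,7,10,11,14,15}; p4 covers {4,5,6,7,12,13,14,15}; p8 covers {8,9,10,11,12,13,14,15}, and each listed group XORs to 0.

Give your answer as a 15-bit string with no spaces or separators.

Place data at non-parity positions: p1 p2 1 p4 0 1 1 p8 1 1 0 1 0 1 1
p1 (pos 1,3,5,7,9,11,13,15): XOR of data positions = 1⊕0⊕1⊕1⊕0⊕0⊕1 = 0
p2 (pos 2,3,6,7,10,11,14,15): XOR of data positions = 1⊕1⊕1⊕1⊕0⊕1⊕1 = 0
p4 (pos 4,5,6,7,12,13,14,15): XOR of data positions = 0⊕1⊕1⊕1⊕0⊕1⊕1 = 1
p8 (pos 8,9,10,11,12,13,14,15): XOR of data positions = 1⊕1⊕0⊕1⊕0⊕1⊕1 = 1
Codeword: 001101111101011

001101111101011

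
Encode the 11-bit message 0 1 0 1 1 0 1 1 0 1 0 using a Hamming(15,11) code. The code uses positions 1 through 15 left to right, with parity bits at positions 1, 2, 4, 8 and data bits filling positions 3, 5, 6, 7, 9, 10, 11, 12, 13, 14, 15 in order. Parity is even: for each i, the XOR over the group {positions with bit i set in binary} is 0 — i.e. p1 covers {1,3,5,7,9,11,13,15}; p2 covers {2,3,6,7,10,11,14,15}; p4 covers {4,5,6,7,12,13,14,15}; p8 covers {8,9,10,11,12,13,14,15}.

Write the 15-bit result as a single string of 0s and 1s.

Place data at non-parity positions: p1 p2 0 p4 1 0 1 p8 1 0 1 1 0 1 0
p1 (pos 1,3,5,7,9,11,13,15): XOR of data positions = 0⊕1⊕1⊕1⊕1⊕0⊕0 = 0
p2 (pos 2,3,6,7,10,11,14,15): XOR of data positions = 0⊕0⊕1⊕0⊕1⊕1⊕0 = 1
p4 (pos 4,5,6,7,12,13,14,15): XOR of data positions = 1⊕0⊕1⊕1⊕0⊕1⊕0 = 0
p8 (pos 8,9,10,11,12,13,14,15): XOR of data positions = 1⊕0⊕1⊕1⊕0⊕1⊕0 = 0
Codeword: 010010101011010

010010101011010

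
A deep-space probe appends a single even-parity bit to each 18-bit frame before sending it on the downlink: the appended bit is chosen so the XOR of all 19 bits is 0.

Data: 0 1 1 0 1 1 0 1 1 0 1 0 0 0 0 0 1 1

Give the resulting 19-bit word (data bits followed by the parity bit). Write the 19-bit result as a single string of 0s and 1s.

XOR of the 18 data bits: 0⊕1⊕1⊕0⊕1⊕1⊕0⊕1⊕1⊕0⊕1⊕0⊕0⊕0⊕0⊕0⊕1⊕1 = 1
Parity bit = 1 (so all 19 bits XOR to 0).

0110110110100000111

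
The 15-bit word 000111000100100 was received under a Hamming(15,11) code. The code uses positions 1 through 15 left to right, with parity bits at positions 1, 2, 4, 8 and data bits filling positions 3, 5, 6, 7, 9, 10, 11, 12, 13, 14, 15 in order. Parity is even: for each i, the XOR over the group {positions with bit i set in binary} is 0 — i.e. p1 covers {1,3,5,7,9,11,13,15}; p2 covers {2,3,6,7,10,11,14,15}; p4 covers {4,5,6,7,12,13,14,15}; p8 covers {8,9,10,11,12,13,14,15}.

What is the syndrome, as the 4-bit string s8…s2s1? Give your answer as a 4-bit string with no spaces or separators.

s1 (pos 1,3,5,7,9,11,13,15): 0⊕0⊕1⊕0⊕0⊕0⊕1⊕0 = 0
s2 (pos 2,3,6,7,10,11,14,15): 0⊕0⊕1⊕0⊕1⊕0⊕0⊕0 = 0
s4 (pos 4,5,6,7,12,13,14,15): 1⊕1⊕1⊕0⊕0⊕1⊕0⊕0 = 0
s8 (pos 8,9,10,11,12,13,14,15): 0⊕0⊕1⊕0⊕0⊕1⊕0⊕0 = 0
Syndrome s8…s1 = 0000 → no error.

0000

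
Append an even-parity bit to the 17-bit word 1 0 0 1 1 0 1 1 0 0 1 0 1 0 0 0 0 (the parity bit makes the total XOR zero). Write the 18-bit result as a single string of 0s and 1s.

XOR of the 17 data bits: 1⊕0⊕0⊕1⊕1⊕0⊕1⊕1⊕0⊕0⊕1⊕0⊕1⊕0⊕0⊕0⊕0 = 1
Parity bit = 1 (so all 18 bits XOR to 0).

100110110010100001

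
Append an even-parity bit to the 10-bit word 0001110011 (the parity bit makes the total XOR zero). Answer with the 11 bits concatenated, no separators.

XOR of the 10 data bits: 0⊕0⊕0⊕1⊕1⊕1⊕0⊕0⊕1⊕1 = 1
Parity bit = 1 (so all 11 bits XOR to 0).

00011100111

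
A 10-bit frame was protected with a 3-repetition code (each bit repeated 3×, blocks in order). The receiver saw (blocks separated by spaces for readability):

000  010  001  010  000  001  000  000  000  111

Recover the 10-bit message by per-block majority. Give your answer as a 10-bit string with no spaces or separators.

0000000001

Block 1 (000): 0 ones → 0
Block 2 (010): 1 one → 0
Block 3 (001): 1 one → 0
Block 4 (010): 1 one → 0
Block 5 (000): 0 ones → 0
Block 6 (001): 1 one → 0
Block 7 (000): 0 ones → 0
Block 8 (000): 0 ones → 0
Block 9 (000): 0 ones → 0
Block 10 (111): 3 ones → 1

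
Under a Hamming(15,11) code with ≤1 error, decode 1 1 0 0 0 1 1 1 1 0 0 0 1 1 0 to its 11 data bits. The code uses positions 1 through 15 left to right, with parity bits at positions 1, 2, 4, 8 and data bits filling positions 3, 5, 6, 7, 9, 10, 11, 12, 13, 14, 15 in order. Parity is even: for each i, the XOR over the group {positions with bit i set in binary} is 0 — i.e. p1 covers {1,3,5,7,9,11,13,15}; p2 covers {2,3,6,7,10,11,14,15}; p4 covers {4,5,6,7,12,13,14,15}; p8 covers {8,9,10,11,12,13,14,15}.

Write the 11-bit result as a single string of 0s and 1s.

00111000110

s1 (pos 1,3,5,7,9,11,13,15): 1⊕0⊕0⊕1⊕1⊕0⊕1⊕0 = 0
s2 (pos 2,3,6,7,10,11,14,15): 1⊕0⊕1⊕1⊕0⊕0⊕1⊕0 = 0
s4 (pos 4,5,6,7,12,13,14,15): 0⊕0⊕1⊕1⊕0⊕1⊕1⊕0 = 0
s8 (pos 8,9,10,11,12,13,14,15): 1⊕1⊕0⊕0⊕0⊕1⊕1⊕0 = 0
Syndrome s8…s1 = 0000 → no error.
Read data bits from positions 3,5,6,7,9,10,11,12,13,14,15: 00111000110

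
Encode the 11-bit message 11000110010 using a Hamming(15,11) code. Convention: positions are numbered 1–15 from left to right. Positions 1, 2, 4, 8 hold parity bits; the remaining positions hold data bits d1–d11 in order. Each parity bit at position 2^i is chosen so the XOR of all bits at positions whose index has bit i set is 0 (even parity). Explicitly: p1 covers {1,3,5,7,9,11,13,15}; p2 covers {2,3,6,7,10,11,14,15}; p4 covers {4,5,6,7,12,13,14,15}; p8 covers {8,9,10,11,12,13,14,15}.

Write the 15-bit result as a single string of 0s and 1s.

Place data at non-parity positions: p1 p2 1 p4 1 0 0 p8 0 1 1 0 0 1 0
p1 (pos 1,3,5,7,9,11,13,15): XOR of data positions = 1⊕1⊕0⊕0⊕1⊕0⊕0 = 1
p2 (pos 2,3,6,7,10,11,14,15): XOR of data positions = 1⊕0⊕0⊕1⊕1⊕1⊕0 = 0
p4 (pos 4,5,6,7,12,13,14,15): XOR of data positions = 1⊕0⊕0⊕0⊕0⊕1⊕0 = 0
p8 (pos 8,9,10,11,12,13,14,15): XOR of data positions = 0⊕1⊕1⊕0⊕0⊕1⊕0 = 1
Codeword: 101010010110010

101010010110010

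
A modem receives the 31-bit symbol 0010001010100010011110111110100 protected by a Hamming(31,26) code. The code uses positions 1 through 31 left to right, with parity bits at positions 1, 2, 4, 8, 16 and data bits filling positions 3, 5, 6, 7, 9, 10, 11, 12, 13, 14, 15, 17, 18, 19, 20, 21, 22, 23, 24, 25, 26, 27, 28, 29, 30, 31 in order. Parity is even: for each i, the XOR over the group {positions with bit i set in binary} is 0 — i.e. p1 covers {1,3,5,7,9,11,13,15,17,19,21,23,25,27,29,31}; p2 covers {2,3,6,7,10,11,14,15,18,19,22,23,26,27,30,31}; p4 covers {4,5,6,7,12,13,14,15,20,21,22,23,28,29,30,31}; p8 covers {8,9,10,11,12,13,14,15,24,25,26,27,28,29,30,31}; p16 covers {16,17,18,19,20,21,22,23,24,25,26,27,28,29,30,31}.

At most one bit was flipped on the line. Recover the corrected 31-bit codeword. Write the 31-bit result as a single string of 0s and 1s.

0000001010100010011110111110100

s1 (pos 1,3,5,7,9,11,13,15,17,19,21,23,25,27,29,31): 0⊕1⊕0⊕1⊕1⊕1⊕0⊕1⊕0⊕1⊕1⊕1⊕1⊕1⊕1⊕0 = 1
s2 (pos 2,3,6,7,10,11,14,15,18,19,22,23,26,27,30,31): 0⊕1⊕0⊕1⊕0⊕1⊕0⊕1⊕1⊕1⊕0⊕1⊕1⊕1⊕0⊕0 = 1
s4 (pos 4,5,6,7,12,13,14,15,20,21,22,23,28,29,30,31): 0⊕0⊕0⊕1⊕0⊕0⊕0⊕1⊕1⊕1⊕0⊕1⊕0⊕1⊕0⊕0 = 0
s8 (pos 8,9,10,11,12,13,14,15,24,25,26,27,28,29,30,31): 0⊕1⊕0⊕1⊕0⊕0⊕0⊕1⊕1⊕1⊕1⊕1⊕0⊕1⊕0⊕0 = 0
s16 (pos 16,17,18,19,20,21,22,23,24,25,26,27,28,29,30,31): 0⊕0⊕1⊕1⊕1⊕1⊕0⊕1⊕1⊕1⊕1⊕1⊕0⊕1⊕0⊕0 = 0
Syndrome s16…s1 = 00011 → error at position 3.
Flip position 3: 0010001010100010011110111110100 → 0000001010100010011110111110100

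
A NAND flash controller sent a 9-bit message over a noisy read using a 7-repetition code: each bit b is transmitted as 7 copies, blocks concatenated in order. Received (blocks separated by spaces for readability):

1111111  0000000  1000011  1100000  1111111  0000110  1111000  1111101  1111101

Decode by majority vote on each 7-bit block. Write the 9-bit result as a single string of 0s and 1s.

100010111

Block 1 (1111111): 7 ones → 1
Block 2 (0000000): 0 ones → 0
Block 3 (1000011): 3 ones → 0
Block 4 (1100000): 2 ones → 0
Block 5 (1111111): 7 ones → 1
Block 6 (0000110): 2 ones → 0
Block 7 (1111000): 4 ones → 1
Block 8 (1111101): 6 ones → 1
Block 9 (1111101): 6 ones → 1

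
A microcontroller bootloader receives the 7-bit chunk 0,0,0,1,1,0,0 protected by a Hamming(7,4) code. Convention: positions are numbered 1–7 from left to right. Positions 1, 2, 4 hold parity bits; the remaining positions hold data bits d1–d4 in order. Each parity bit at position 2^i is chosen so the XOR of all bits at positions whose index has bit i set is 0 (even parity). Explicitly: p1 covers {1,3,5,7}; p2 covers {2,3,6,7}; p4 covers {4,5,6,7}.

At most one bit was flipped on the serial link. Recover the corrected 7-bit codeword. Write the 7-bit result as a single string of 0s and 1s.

s1 (pos 1,3,5,7): 0⊕0⊕1⊕0 = 1
s2 (pos 2,3,6,7): 0⊕0⊕0⊕0 = 0
s4 (pos 4,5,6,7): 1⊕1⊕0⊕0 = 0
Syndrome s4…s1 = 001 → error at position 1.
Flip position 1: 0001100 → 1001100

1001100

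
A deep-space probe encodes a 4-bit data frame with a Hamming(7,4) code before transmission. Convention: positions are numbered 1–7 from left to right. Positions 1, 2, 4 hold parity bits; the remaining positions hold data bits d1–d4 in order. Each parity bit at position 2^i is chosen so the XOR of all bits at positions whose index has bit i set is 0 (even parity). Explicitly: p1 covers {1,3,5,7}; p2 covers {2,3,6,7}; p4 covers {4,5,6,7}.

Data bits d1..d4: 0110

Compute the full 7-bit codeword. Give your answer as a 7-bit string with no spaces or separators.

Place data at non-parity positions: p1 p2 0 p4 1 1 0
p1 (pos 1,3,5,7): XOR of data positions = 0⊕1⊕0 = 1
p2 (pos 2,3,6,7): XOR of data positions = 0⊕1⊕0 = 1
p4 (pos 4,5,6,7): XOR of data positions = 1⊕1⊕0 = 0
Codeword: 1100110

1100110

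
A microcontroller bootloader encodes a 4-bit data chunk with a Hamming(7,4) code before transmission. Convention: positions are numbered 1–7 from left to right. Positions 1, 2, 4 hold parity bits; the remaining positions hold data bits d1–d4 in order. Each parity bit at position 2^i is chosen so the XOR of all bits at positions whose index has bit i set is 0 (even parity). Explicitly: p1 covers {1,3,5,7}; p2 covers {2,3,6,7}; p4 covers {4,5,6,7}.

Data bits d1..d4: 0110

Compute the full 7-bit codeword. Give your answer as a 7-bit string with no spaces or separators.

1100110

Place data at non-parity positions: p1 p2 0 p4 1 1 0
p1 (pos 1,3,5,7): XOR of data positions = 0⊕1⊕0 = 1
p2 (pos 2,3,6,7): XOR of data positions = 0⊕1⊕0 = 1
p4 (pos 4,5,6,7): XOR of data positions = 1⊕1⊕0 = 0
Codeword: 1100110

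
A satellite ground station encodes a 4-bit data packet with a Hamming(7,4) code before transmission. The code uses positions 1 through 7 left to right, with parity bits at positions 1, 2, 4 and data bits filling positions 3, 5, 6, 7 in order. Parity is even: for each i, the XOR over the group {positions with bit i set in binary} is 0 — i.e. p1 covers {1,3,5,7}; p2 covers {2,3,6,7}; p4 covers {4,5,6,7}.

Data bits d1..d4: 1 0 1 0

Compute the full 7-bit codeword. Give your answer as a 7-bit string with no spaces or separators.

1011010

Place data at non-parity positions: p1 p2 1 p4 0 1 0
p1 (pos 1,3,5,7): XOR of data positions = 1⊕0⊕0 = 1
p2 (pos 2,3,6,7): XOR of data positions = 1⊕1⊕0 = 0
p4 (pos 4,5,6,7): XOR of data positions = 0⊕1⊕0 = 1
Codeword: 1011010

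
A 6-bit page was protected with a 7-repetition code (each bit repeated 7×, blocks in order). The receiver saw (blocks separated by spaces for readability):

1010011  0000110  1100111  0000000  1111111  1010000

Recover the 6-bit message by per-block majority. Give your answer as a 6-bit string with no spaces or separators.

Block 1 (1010011): 4 ones → 1
Block 2 (0000110): 2 ones → 0
Block 3 (1100111): 5 ones → 1
Block 4 (0000000): 0 ones → 0
Block 5 (1111111): 7 ones → 1
Block 6 (1010000): 2 ones → 0

101010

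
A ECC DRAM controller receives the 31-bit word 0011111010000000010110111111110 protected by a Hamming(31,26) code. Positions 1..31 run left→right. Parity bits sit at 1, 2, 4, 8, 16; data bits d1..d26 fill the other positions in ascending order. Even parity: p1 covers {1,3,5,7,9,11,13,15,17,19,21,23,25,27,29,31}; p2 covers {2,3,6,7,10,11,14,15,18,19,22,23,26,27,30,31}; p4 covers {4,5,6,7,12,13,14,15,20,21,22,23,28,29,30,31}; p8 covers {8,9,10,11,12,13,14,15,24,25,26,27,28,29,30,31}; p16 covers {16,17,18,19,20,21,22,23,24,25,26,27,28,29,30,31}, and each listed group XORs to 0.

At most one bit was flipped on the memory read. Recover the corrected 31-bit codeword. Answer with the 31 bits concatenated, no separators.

0011111010000000110110111111110

s1 (pos 1,3,5,7,9,11,13,15,17,19,21,23,25,27,29,31): 0⊕1⊕1⊕1⊕1⊕0⊕0⊕0⊕0⊕0⊕1⊕1⊕1⊕1⊕1⊕0 = 1
s2 (pos 2,3,6,7,10,11,14,15,18,19,22,23,26,27,30,31): 0⊕1⊕1⊕1⊕0⊕0⊕0⊕0⊕1⊕0⊕0⊕1⊕1⊕1⊕1⊕0 = 0
s4 (pos 4,5,6,7,12,13,14,15,20,21,22,23,28,29,30,31): 1⊕1⊕1⊕1⊕0⊕0⊕0⊕0⊕1⊕1⊕0⊕1⊕1⊕1⊕1⊕0 = 0
s8 (pos 8,9,10,11,12,13,14,15,24,25,26,27,28,29,30,31): 0⊕1⊕0⊕0⊕0⊕0⊕0⊕0⊕1⊕1⊕1⊕1⊕1⊕1⊕1⊕0 = 0
s16 (pos 16,17,18,19,20,21,22,23,24,25,26,27,28,29,30,31): 0⊕0⊕1⊕0⊕1⊕1⊕0⊕1⊕1⊕1⊕1⊕1⊕1⊕1⊕1⊕0 = 1
Syndrome s16…s1 = 10001 → error at position 17.
Flip position 17: 0011111010000000010110111111110 → 0011111010000000110110111111110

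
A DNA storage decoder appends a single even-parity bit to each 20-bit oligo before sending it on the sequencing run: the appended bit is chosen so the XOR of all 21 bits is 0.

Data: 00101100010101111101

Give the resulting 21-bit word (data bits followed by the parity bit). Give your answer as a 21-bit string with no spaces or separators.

001011000101011111011

XOR of the 20 data bits: 0⊕0⊕1⊕0⊕1⊕1⊕0⊕0⊕0⊕1⊕0⊕1⊕0⊕1⊕1⊕1⊕1⊕1⊕0⊕1 = 1
Parity bit = 1 (so all 21 bits XOR to 0).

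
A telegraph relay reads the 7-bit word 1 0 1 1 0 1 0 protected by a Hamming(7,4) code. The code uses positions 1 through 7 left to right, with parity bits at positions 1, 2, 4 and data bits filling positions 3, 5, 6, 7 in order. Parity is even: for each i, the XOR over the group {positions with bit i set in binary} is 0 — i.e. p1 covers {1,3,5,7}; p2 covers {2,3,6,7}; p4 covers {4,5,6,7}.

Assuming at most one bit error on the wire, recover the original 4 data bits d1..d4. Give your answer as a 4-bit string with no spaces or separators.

s1 (pos 1,3,5,7): 1⊕1⊕0⊕0 = 0
s2 (pos 2,3,6,7): 0⊕1⊕1⊕0 = 0
s4 (pos 4,5,6,7): 1⊕0⊕1⊕0 = 0
Syndrome s4…s1 = 000 → no error.
Read data bits from positions 3,5,6,7: 1010

1010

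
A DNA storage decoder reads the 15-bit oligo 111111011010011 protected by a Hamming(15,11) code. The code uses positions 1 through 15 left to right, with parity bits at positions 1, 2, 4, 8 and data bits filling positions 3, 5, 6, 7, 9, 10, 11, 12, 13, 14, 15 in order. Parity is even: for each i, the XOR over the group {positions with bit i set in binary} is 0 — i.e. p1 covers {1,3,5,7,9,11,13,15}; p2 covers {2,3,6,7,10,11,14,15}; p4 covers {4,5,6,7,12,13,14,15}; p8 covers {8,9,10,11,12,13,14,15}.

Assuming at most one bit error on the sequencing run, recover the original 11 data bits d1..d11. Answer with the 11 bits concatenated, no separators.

11101011011

s1 (pos 1,3,5,7,9,11,13,15): 1⊕1⊕1⊕0⊕1⊕1⊕0⊕1 = 0
s2 (pos 2,3,6,7,10,11,14,15): 1⊕1⊕1⊕0⊕0⊕1⊕1⊕1 = 0
s4 (pos 4,5,6,7,12,13,14,15): 1⊕1⊕1⊕0⊕0⊕0⊕1⊕1 = 1
s8 (pos 8,9,10,11,12,13,14,15): 1⊕1⊕0⊕1⊕0⊕0⊕1⊕1 = 1
Syndrome s8…s1 = 1100 → error at position 12.
Flip position 12: 111111011010011 → 111111011011011
Read data bits from positions 3,5,6,7,9,10,11,12,13,14,15: 11101011011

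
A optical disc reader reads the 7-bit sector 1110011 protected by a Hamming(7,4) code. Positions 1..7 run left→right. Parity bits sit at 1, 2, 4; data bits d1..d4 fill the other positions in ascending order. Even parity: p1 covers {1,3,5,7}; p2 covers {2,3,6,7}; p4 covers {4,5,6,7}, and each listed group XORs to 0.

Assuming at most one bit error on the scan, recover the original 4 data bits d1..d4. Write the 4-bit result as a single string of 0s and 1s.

1011

s1 (pos 1,3,5,7): 1⊕1⊕0⊕1 = 1
s2 (pos 2,3,6,7): 1⊕1⊕1⊕1 = 0
s4 (pos 4,5,6,7): 0⊕0⊕1⊕1 = 0
Syndrome s4…s1 = 001 → error at position 1.
Flip position 1: 1110011 → 0110011
Read data bits from positions 3,5,6,7: 1011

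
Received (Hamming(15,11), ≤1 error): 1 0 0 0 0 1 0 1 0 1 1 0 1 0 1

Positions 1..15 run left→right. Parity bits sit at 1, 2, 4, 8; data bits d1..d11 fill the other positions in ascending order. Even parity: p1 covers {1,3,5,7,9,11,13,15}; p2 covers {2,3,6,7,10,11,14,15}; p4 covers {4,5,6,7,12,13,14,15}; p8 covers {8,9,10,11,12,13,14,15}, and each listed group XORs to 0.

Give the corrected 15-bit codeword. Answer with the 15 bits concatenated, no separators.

100001010111101

s1 (pos 1,3,5,7,9,11,13,15): 1⊕0⊕0⊕0⊕0⊕1⊕1⊕1 = 0
s2 (pos 2,3,6,7,10,11,14,15): 0⊕0⊕1⊕0⊕1⊕1⊕0⊕1 = 0
s4 (pos 4,5,6,7,12,13,14,15): 0⊕0⊕1⊕0⊕0⊕1⊕0⊕1 = 1
s8 (pos 8,9,10,11,12,13,14,15): 1⊕0⊕1⊕1⊕0⊕1⊕0⊕1 = 1
Syndrome s8…s1 = 1100 → error at position 12.
Flip position 12: 100001010110101 → 100001010111101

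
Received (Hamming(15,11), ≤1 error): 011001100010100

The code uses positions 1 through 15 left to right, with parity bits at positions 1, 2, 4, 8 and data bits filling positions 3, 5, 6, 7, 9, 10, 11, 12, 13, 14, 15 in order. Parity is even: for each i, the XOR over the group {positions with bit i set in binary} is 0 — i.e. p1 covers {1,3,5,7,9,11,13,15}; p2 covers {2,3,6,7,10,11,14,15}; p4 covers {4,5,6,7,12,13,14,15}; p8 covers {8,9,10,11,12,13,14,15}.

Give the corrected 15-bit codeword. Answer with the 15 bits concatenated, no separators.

s1 (pos 1,3,5,7,9,11,13,15): 0⊕1⊕0⊕1⊕0⊕1⊕1⊕0 = 0
s2 (pos 2,3,6,7,10,11,14,15): 1⊕1⊕1⊕1⊕0⊕1⊕0⊕0 = 1
s4 (pos 4,5,6,7,12,13,14,15): 0⊕0⊕1⊕1⊕0⊕1⊕0⊕0 = 1
s8 (pos 8,9,10,11,12,13,14,15): 0⊕0⊕0⊕1⊕0⊕1⊕0⊕0 = 0
Syndrome s8…s1 = 0110 → error at position 6.
Flip position 6: 011001100010100 → 011000100010100

011000100010100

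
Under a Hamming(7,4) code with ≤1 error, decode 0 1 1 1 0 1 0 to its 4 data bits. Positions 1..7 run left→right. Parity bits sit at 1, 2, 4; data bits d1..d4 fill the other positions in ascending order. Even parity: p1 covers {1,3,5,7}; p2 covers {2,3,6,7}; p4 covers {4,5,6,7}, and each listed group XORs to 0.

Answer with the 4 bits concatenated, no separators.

s1 (pos 1,3,5,7): 0⊕1⊕0⊕0 = 1
s2 (pos 2,3,6,7): 1⊕1⊕1⊕0 = 1
s4 (pos 4,5,6,7): 1⊕0⊕1⊕0 = 0
Syndrome s4…s1 = 011 → error at position 3.
Flip position 3: 0111010 → 0101010
Read data bits from positions 3,5,6,7: 0010

0010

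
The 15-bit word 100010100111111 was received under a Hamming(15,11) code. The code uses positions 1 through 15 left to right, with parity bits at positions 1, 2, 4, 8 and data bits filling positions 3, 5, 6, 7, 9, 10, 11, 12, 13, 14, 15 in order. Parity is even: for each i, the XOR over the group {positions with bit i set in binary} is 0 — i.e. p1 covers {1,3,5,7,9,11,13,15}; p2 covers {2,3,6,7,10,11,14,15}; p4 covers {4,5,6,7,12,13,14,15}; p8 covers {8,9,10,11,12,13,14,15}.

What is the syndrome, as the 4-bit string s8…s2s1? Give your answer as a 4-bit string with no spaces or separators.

0010

s1 (pos 1,3,5,7,9,11,13,15): 1⊕0⊕1⊕1⊕0⊕1⊕1⊕1 = 0
s2 (pos 2,3,6,7,10,11,14,15): 0⊕0⊕0⊕1⊕1⊕1⊕1⊕1 = 1
s4 (pos 4,5,6,7,12,13,14,15): 0⊕1⊕0⊕1⊕1⊕1⊕1⊕1 = 0
s8 (pos 8,9,10,11,12,13,14,15): 0⊕0⊕1⊕1⊕1⊕1⊕1⊕1 = 0
Syndrome s8…s1 = 0010 → error at position 2.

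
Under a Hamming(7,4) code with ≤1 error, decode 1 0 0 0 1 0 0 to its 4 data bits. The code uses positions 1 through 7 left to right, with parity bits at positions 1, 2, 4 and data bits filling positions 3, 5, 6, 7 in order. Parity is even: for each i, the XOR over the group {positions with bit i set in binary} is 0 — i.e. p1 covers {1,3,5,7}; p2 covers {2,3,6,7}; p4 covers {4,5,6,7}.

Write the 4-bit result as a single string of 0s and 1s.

s1 (pos 1,3,5,7): 1⊕0⊕1⊕0 = 0
s2 (pos 2,3,6,7): 0⊕0⊕0⊕0 = 0
s4 (pos 4,5,6,7): 0⊕1⊕0⊕0 = 1
Syndrome s4…s1 = 100 → error at position 4.
Flip position 4: 1000100 → 1001100
Read data bits from positions 3,5,6,7: 0100

0100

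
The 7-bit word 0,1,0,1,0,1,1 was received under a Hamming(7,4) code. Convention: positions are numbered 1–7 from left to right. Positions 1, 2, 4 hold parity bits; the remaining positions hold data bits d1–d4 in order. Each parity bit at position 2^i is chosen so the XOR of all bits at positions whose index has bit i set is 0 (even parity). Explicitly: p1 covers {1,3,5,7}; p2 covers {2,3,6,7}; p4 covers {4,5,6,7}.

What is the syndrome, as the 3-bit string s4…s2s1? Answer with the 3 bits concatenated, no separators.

s1 (pos 1,3,5,7): 0⊕0⊕0⊕1 = 1
s2 (pos 2,3,6,7): 1⊕0⊕1⊕1 = 1
s4 (pos 4,5,6,7): 1⊕0⊕1⊕1 = 1
Syndrome s4…s1 = 111 → error at position 7.

111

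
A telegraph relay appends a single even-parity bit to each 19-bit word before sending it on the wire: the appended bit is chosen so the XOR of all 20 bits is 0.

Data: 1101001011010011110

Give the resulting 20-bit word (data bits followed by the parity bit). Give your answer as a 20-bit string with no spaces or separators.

XOR of the 19 data bits: 1⊕1⊕0⊕1⊕0⊕0⊕1⊕0⊕1⊕1⊕0⊕1⊕0⊕0⊕1⊕1⊕1⊕1⊕0 = 1
Parity bit = 1 (so all 20 bits XOR to 0).

11010010110100111101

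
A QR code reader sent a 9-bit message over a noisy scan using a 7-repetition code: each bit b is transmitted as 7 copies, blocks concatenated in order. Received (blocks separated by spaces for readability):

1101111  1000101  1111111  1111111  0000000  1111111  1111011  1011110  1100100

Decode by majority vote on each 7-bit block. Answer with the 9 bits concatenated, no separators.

Block 1 (1101111): 6 ones → 1
Block 2 (1000101): 3 ones → 0
Block 3 (1111111): 7 ones → 1
Block 4 (1111111): 7 ones → 1
Block 5 (0000000): 0 ones → 0
Block 6 (1111111): 7 ones → 1
Block 7 (1111011): 6 ones → 1
Block 8 (1011110): 5 ones → 1
Block 9 (1100100): 3 ones → 0

101101110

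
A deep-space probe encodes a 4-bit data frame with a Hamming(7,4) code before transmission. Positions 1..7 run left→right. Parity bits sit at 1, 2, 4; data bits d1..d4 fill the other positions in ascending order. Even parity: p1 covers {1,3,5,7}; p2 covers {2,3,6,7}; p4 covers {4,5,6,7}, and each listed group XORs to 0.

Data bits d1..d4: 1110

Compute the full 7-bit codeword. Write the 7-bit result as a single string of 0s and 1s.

0010110

Place data at non-parity positions: p1 p2 1 p4 1 1 0
p1 (pos 1,3,5,7): XOR of data positions = 1⊕1⊕0 = 0
p2 (pos 2,3,6,7): XOR of data positions = 1⊕1⊕0 = 0
p4 (pos 4,5,6,7): XOR of data positions = 1⊕1⊕0 = 0
Codeword: 0010110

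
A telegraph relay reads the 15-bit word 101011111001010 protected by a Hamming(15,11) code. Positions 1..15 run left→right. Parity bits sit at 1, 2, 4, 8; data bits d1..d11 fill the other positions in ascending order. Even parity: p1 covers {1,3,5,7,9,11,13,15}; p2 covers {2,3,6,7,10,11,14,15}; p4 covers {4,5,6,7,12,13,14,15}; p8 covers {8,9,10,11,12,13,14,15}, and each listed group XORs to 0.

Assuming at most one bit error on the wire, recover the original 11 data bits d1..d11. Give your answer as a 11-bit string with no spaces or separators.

10111001010

s1 (pos 1,3,5,7,9,11,13,15): 1⊕1⊕1⊕1⊕1⊕0⊕0⊕0 = 1
s2 (pos 2,3,6,7,10,11,14,15): 0⊕1⊕1⊕1⊕0⊕0⊕1⊕0 = 0
s4 (pos 4,5,6,7,12,13,14,15): 0⊕1⊕1⊕1⊕1⊕0⊕1⊕0 = 1
s8 (pos 8,9,10,11,12,13,14,15): 1⊕1⊕0⊕0⊕1⊕0⊕1⊕0 = 0
Syndrome s8…s1 = 0101 → error at position 5.
Flip position 5: 101011111001010 → 101001111001010
Read data bits from positions 3,5,6,7,9,10,11,12,13,14,15: 10111001010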